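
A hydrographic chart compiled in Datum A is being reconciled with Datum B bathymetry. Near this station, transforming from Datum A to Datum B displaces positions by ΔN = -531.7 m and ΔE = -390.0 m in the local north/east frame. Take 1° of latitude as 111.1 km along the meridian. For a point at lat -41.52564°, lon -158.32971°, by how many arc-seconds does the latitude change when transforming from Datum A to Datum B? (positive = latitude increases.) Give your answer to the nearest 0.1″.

Δφ = -17.2″

1° of latitude = 111.1 km, so Δφ = -531.7 / 111100 = -0.0047858° = -17.229″.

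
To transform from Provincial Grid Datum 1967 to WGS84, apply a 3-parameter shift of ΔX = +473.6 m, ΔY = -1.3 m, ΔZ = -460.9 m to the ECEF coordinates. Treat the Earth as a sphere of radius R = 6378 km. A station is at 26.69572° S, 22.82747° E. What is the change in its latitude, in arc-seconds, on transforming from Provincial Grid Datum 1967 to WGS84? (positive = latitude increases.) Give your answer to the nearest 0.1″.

Δφ = -7.0″

sin φ = -0.449252, cos φ = 0.893405, sin λ = 0.387958, cos λ = 0.921677.
North component: ΔN = −sin φ cos λ·ΔX − sin φ sin λ·ΔY + cos φ·ΔZ = −(-0.449252)(0.921677)(473.6) − (-0.449252)(0.387958)(-1.3) + (0.893405)(-460.9) = -215.90 m.
1° of latitude spans πR/180 = 111317 m, so Δφ = -215.90 / 111317 × 3600 = -6.982″.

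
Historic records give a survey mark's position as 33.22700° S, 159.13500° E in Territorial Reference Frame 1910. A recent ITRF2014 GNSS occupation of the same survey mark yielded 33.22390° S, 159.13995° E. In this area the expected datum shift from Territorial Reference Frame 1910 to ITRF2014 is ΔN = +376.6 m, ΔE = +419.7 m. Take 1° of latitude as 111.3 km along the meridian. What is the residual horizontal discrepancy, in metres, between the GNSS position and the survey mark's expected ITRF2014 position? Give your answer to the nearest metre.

Observed coordinate differences: Δφ = +0.00310°, Δλ = +0.00495°.
Converting to metres (1° lat = 111300 m, cos φ = 0.836506): observed ΔN = 345.0 m, observed ΔE = 460.9 m.
Subtracting the expected shift leaves a residual of 345.0 − (376.6) = -31.6 m north and 460.9 − (419.7) = 41.2 m east.
Residual distance = √((-31.6)² + 41.2²) = 51.9 m.

52 m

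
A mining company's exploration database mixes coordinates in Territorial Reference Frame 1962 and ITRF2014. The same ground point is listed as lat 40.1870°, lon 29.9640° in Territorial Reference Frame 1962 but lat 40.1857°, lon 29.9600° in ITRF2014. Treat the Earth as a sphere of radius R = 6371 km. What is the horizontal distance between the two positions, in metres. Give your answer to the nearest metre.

369 m

Δφ = 40.1857° − 40.1870° = -0.0013°; Δλ = 29.9600° − 29.9640° = -0.0040°.
1° along a meridian = πR/180 = 111195 m.
ΔN = Δφ × 111195 = -144.6 m; ΔE = Δλ × 111195 × cos(40.1870°) = -0.0040 × 111195 × 0.763942 = -339.8 m.
Distance = √(ΔE² + ΔN²) = √((-339.8)² + (-144.6)²) = 369.3 m.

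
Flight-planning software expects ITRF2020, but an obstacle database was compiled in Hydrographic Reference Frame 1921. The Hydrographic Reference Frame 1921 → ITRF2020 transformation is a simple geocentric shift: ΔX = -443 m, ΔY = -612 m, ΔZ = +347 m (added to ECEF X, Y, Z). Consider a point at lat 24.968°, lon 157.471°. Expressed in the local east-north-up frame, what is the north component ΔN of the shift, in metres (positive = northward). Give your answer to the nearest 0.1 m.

ΔN = 240.8 m

The local north axis is (−sin φ cos λ, −sin φ sin λ, cos φ), giving ΔN = -172.725 + 98.980 + 314.571 = 240.83 m.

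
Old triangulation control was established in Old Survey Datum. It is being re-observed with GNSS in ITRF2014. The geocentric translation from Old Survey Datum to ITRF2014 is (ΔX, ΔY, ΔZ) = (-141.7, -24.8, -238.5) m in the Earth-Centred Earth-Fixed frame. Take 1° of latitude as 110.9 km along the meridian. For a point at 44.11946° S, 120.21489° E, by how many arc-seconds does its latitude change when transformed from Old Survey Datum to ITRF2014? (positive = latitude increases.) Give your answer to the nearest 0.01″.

sin φ = -0.696157, cos φ = 0.717890, sin λ = 0.864144, cos λ = -0.503245.
North component: ΔN = −sin φ cos λ·ΔX − sin φ sin λ·ΔY + cos φ·ΔZ = −(-0.696157)(-0.503245)(-141.7) − (-0.696157)(0.864144)(-24.8) + (0.717890)(-238.5) = -136.49 m.
1° of latitude spans 110900 m, so Δφ = -136.49 / 110900 × 3600 = -4.431″.

Δφ = -4.43″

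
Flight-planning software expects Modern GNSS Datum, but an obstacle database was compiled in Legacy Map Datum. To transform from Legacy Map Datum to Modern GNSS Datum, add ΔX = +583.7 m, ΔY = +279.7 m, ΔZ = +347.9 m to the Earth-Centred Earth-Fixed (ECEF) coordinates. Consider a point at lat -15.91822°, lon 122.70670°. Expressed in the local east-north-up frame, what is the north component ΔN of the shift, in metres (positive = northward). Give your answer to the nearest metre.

ΔN = 313 m

At φ = -15.91822°, λ = 122.70670°: sin φ = -0.274265, cos φ = 0.961654, sin λ = 0.841448, cos λ = -0.540339.
ΔN = −sin φ cos λ·ΔX − sin φ sin λ·ΔY + cos φ·ΔZ = −(-0.274265)(-0.540339)(583.7) − (-0.274265)(0.841448)(279.7) + (0.961654)(347.9) = 312.61 m.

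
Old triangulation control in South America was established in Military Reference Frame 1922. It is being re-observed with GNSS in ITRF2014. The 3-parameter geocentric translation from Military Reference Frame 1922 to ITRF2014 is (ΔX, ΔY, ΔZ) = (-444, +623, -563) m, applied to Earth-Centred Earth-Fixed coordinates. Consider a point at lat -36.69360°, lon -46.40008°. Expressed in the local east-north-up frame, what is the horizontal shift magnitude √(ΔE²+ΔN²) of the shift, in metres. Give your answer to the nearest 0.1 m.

The local east axis at (φ, λ) is (−sin λ, cos λ, 0), so ΔE = −sin(-46.40008°)·(-444) + cos(-46.40008°)·623 = 108.10 m.
The local north axis is (−sin φ cos λ, −sin φ sin λ, cos φ), giving ΔN = -182.960 − 269.584 − 451.437 = -903.98 m.
Horizontal magnitude = √(ΔE² + ΔN²) = √(108.10² + (-903.98)²) = 910.42 m.

910.4 m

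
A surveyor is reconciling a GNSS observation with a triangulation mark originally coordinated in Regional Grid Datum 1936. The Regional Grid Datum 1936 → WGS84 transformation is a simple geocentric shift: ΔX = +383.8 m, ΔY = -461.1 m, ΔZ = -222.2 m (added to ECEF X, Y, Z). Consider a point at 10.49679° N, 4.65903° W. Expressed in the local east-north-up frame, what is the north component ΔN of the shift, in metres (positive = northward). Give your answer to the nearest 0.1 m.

ΔN = -295.0 m

At φ = 10.49679°, λ = -4.65903°: sin φ = 0.182180, cos φ = 0.983265, sin λ = -0.081226, cos λ = 0.996696.
ΔN = −sin φ cos λ·ΔX − sin φ sin λ·ΔY + cos φ·ΔZ = −(0.182180)(0.996696)(383.8) − (0.182180)(-0.081226)(-461.1) + (0.983265)(-222.2) = -294.99 m.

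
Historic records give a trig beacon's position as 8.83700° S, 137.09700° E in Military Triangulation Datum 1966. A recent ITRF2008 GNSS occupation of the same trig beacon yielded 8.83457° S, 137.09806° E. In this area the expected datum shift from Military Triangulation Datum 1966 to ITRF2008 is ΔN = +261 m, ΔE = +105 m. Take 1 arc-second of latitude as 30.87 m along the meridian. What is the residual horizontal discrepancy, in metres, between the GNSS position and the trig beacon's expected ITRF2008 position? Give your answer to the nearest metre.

Observed coordinate differences: Δφ = +0.00243°, Δλ = +0.00106°.
Converting to metres (1° lat = 111132 m, cos φ = 0.988129): observed ΔN = 270.1 m, observed ΔE = 116.4 m.
Subtracting the expected shift leaves a residual of 270.1 − (261) = 9.1 m north and 116.4 − (105) = 11.4 m east.
Residual distance = √(9.1² + 11.4²) = 14.6 m.

15 m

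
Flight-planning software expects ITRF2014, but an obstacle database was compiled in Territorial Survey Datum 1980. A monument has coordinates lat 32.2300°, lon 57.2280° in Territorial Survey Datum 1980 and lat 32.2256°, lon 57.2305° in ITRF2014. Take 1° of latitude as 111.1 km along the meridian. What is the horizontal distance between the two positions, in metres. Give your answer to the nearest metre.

542 m

Δφ = 32.2256° − 32.2300° = -0.0044°; Δλ = 57.2305° − 57.2280° = +0.0025°.
ΔN = Δφ × 111100 = -488.8 m; ΔE = Δλ × 111100 × cos(32.2300°) = +0.0025 × 111100 × 0.845914 = 235.0 m.
Distance = √(ΔE² + ΔN²) = √(235.0² + (-488.8)²) = 542.4 m.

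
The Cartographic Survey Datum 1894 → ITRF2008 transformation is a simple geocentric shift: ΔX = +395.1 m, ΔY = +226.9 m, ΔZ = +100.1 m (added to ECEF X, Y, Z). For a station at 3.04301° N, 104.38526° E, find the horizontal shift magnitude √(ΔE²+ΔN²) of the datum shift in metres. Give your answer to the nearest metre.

At φ = 3.04301°, λ = 104.38526°: sin φ = 0.053086, cos φ = 0.998590, sin λ = 0.968647, cos λ = -0.248441.
ΔE = −sin λ·ΔX + cos λ·ΔY = −(0.968647)·(395.1) + (-0.248441)·(226.9) = -439.08 m.
ΔN = −sin φ cos λ·ΔX − sin φ sin λ·ΔY + cos φ·ΔZ = −(0.053086)(-0.248441)(395.1) − (0.053086)(0.968647)(226.9) + (0.998590)(100.1) = 93.50 m.
Horizontal magnitude = √(ΔE² + ΔN²) = √((-439.08)² + 93.50²) = 448.93 m.

449 m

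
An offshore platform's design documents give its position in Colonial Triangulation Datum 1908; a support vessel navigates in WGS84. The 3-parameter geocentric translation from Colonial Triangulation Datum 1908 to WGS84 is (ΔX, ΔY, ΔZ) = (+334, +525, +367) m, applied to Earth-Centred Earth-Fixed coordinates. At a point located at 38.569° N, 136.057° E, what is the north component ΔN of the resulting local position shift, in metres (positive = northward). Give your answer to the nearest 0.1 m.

ΔN = 209.7 m

The local north axis is (−sin φ cos λ, −sin φ sin λ, cos φ), giving ΔN = 149.935 − 227.138 + 286.942 = 209.74 m.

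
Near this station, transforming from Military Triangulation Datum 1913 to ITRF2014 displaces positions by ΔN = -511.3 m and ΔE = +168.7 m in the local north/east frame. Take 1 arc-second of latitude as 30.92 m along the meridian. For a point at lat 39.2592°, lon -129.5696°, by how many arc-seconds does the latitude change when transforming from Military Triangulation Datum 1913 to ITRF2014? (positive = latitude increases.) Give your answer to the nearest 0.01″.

Δφ = -16.54″

1″ of latitude = 30.92 m, so Δφ = -511.3 / 30.92 = -16.536″.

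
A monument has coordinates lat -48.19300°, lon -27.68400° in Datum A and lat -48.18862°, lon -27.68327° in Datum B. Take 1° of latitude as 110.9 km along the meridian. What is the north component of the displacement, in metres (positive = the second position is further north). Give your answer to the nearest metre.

ΔN = 486 m

Δφ = -48.18862° − -48.19300° = +0.00438°; Δλ = -27.68327° − -27.68400° = +0.00073°.
ΔN = Δφ × 110900 = 485.7 m; ΔE = Δλ × 110900 × cos(-48.19300°) = +0.00073 × 110900 × 0.666624 = 54.0 m.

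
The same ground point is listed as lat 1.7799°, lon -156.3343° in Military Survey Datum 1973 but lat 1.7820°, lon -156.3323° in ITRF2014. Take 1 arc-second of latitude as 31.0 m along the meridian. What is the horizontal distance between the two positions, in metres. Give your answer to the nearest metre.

324 m

Δφ = 1.7820° − 1.7799° = +0.0021°; Δλ = -156.3323° − -156.3343° = +0.0020°.
1° of latitude = 3600 × 31.00 = 111600 m.
ΔN = Δφ × 111600 = 234.4 m; ΔE = Δλ × 111600 × cos(1.7799°) = +0.0020 × 111600 × 0.999518 = 223.1 m.
Distance = √(ΔE² + ΔN²) = √(223.1² + 234.4²) = 323.6 m.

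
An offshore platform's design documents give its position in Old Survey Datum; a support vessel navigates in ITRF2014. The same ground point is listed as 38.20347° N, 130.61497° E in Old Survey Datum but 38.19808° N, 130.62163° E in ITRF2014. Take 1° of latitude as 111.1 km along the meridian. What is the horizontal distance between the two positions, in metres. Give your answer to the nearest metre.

Δφ = 38.19808° − 38.20347° = -0.00539°; Δλ = 130.62163° − 130.61497° = +0.00666°.
ΔN = Δφ × 111100 = -598.8 m; ΔE = Δλ × 111100 × cos(38.20347°) = +0.00666 × 111100 × 0.785819 = 581.4 m.
Distance = √(ΔE² + ΔN²) = √(581.4² + (-598.8)²) = 834.7 m.

835 m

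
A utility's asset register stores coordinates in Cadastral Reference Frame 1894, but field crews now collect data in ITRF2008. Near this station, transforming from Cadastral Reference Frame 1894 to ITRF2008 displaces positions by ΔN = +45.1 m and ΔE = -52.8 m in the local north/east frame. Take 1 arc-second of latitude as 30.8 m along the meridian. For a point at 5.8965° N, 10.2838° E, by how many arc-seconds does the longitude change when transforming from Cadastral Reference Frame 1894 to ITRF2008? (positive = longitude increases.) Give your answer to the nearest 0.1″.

Δλ = -1.7″

At latitude 5.8965°, cos φ = 0.994709.
1″ of longitude at this latitude = 30.80 × cos φ = 30.6370 m, so Δλ = -52.8 / 30.6370 = -1.723″.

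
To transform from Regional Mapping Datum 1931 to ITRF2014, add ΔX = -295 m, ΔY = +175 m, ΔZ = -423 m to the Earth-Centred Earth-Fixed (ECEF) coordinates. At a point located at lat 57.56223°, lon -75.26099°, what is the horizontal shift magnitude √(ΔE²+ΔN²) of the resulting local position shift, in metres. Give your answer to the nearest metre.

The local east axis at (φ, λ) is (−sin λ, cos λ, 0), so ΔE = −sin(-75.26099°)·(-295) + cos(-75.26099°)·175 = -240.77 m.
The local north axis is (−sin φ cos λ, −sin φ sin λ, cos φ), giving ΔN = 63.343 + 142.836 − 226.890 = -20.71 m.
Horizontal magnitude = √(ΔE² + ΔN²) = √((-240.77)² + (-20.71)²) = 241.66 m.

242 m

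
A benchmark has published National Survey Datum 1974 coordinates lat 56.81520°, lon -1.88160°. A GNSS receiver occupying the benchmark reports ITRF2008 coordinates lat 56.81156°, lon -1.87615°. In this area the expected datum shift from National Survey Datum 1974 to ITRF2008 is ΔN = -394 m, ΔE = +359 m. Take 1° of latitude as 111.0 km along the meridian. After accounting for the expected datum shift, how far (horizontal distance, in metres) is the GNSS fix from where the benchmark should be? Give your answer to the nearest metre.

30 m

Observed coordinate differences: Δφ = -0.00364°, Δλ = +0.00545°.
Converting to metres (1° lat = 111000 m, cos φ = 0.547341): observed ΔN = -404.0 m, observed ΔE = 331.1 m.
Subtracting the expected shift leaves a residual of -404.0 − (-394) = -10.0 m north and 331.1 − (359) = -27.9 m east.
Residual distance = √((-10.0)² + (-27.9)²) = 29.6 m.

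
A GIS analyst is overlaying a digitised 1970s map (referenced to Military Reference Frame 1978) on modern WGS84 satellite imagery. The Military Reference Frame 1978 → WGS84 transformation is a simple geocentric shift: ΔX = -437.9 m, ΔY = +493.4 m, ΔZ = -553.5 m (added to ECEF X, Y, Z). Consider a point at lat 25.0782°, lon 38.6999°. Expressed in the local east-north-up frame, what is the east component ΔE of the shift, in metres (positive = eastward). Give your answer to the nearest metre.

At φ = 25.0782°, λ = 38.6999°: sin φ = 0.423855, cos φ = 0.905730, sin λ = 0.625241, cos λ = 0.780431.
ΔE = −sin λ·ΔX + cos λ·ΔY = −(0.625241)·(-437.9) + (0.780431)·(493.4) = 658.86 m.

ΔE = 659 m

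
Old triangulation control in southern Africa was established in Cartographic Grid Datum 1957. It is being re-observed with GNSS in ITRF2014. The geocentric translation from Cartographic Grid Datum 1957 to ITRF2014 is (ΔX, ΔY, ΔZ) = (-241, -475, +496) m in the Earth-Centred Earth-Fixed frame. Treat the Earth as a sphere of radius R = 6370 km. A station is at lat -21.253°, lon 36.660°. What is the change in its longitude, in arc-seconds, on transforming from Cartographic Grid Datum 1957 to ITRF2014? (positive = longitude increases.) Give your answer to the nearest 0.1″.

Δλ = -8.2″

sin φ = -0.362487, cos φ = 0.931989, sin λ = 0.597065, cos λ = 0.802193.
East component: ΔE = −sin λ·ΔX + cos λ·ΔY = −(0.597065)(-241) + (0.802193)(-475) = -237.15 m.
1° of latitude spans πR/180 = 111177 m; at latitude φ, 1° of longitude spans that × cos φ = 103616.2 m, so Δλ = -237.15 / 103616.2 × 3600 = -8.239″.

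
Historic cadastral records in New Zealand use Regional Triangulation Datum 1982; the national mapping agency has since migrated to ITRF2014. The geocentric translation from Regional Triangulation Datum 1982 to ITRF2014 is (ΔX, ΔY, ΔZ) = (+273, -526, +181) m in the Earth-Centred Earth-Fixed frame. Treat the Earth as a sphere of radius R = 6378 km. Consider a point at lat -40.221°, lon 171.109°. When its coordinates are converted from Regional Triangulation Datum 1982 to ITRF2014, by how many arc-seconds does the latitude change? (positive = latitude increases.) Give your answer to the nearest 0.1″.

sin φ = -0.645738, cos φ = 0.763559, sin λ = 0.154555, cos λ = -0.987984.
North component: ΔN = −sin φ cos λ·ΔX − sin φ sin λ·ΔY + cos φ·ΔZ = −(-0.645738)(-0.987984)(273) − (-0.645738)(0.154555)(-526) + (0.763559)(181) = -88.46 m.
1° of latitude spans πR/180 = 111317 m, so Δφ = -88.46 / 111317 × 3600 = -2.861″.

Δφ = -2.9″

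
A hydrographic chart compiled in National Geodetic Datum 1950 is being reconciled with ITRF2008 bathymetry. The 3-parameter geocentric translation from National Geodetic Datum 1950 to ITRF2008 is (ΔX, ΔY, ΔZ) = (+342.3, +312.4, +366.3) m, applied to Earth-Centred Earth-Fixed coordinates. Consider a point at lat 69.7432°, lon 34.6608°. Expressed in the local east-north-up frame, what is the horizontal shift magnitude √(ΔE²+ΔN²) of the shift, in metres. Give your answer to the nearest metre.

The local east axis at (φ, λ) is (−sin λ, cos λ, 0), so ΔE = −sin(34.6608°)·342.3 + cos(34.6608°)·312.4 = 62.29 m.
The local north axis is (−sin φ cos λ, −sin φ sin λ, cos φ), giving ΔN = -264.139 − 166.678 + 126.823 = -303.99 m.
Horizontal magnitude = √(ΔE² + ΔN²) = √(62.29² + (-303.99)²) = 310.31 m.

310 m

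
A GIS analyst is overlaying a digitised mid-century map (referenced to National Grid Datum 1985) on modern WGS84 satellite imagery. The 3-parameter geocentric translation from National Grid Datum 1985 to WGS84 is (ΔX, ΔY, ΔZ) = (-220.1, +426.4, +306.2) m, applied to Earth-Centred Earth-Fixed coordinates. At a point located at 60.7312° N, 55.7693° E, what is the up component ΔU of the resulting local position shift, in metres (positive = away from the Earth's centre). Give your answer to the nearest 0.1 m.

ΔU = 378.9 m

The local up (radial) axis is (cos φ cos λ, cos φ sin λ, sin φ), giving ΔU = -60.533 + 172.359 + 267.109 = 378.94 m.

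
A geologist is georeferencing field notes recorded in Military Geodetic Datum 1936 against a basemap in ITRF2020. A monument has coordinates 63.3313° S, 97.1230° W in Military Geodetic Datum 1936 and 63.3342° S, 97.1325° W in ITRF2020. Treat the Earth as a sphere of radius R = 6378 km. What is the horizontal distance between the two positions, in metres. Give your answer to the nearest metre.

Δφ = -63.3342° − -63.3313° = -0.0029°; Δλ = -97.1325° − -97.1230° = -0.0095°.
1° along a meridian = πR/180 = 111317 m.
ΔN = Δφ × 111317 = -322.8 m; ΔE = Δλ × 111317 × cos(-63.3313°) = -0.0095 × 111317 × 0.448831 = -474.6 m.
Distance = √(ΔE² + ΔN²) = √((-474.6)² + (-322.8)²) = 574.0 m.

574 m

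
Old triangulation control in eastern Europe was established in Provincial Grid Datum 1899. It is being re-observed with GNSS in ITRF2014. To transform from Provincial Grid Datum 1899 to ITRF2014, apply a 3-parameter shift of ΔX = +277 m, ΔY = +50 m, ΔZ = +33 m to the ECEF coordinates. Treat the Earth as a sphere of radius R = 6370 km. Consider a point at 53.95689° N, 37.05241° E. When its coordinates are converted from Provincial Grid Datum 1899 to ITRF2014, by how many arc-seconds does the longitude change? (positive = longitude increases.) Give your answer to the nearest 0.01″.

sin φ = 0.808575, cos φ = 0.588394, sin λ = 0.602545, cos λ = 0.798085.
East component: ΔE = −sin λ·ΔX + cos λ·ΔY = −(0.602545)(277) + (0.798085)(50) = -127.00 m.
1° of latitude spans πR/180 = 111177 m; at latitude φ, 1° of longitude spans that × cos φ = 65416.1 m, so Δλ = -127.00 / 65416.1 × 3600 = -6.989″.

Δλ = -6.99″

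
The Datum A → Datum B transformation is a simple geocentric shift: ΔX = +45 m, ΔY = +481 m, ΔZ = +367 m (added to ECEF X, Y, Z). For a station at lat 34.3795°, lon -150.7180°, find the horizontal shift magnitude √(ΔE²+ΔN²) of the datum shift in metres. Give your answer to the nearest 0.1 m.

606.4 m

At φ = 34.3795°, λ = -150.7180°: sin φ = 0.564672, cos φ = 0.825316, sin λ = -0.489108, cos λ = -0.872223.
ΔE = −sin λ·ΔX + cos λ·ΔY = −(-0.489108)·(45) + (-0.872223)·(481) = -397.53 m.
ΔN = −sin φ cos λ·ΔX − sin φ sin λ·ΔY + cos φ·ΔZ = −(0.564672)(-0.872223)(45) − (0.564672)(-0.489108)(481) + (0.825316)(367) = 457.90 m.
Horizontal magnitude = √(ΔE² + ΔN²) = √((-397.53)² + 457.90²) = 606.38 m.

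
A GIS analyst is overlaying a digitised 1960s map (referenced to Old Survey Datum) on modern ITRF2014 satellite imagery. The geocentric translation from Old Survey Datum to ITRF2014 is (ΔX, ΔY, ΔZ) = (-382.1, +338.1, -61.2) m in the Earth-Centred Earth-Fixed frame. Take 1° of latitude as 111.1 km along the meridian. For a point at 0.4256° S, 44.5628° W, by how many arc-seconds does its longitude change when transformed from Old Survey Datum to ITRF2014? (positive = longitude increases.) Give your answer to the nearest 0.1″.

Δλ = -0.9″

sin φ = -0.007428, cos φ = 0.999972, sin λ = -0.701691, cos λ = 0.712482.
East component: ΔE = −sin λ·ΔX + cos λ·ΔY = −(-0.701691)(-382.1) + (0.712482)(338.1) = -27.23 m.
1° of latitude spans 111100 m; at latitude φ, 1° of longitude spans that × cos φ = 111096.9 m, so Δλ = -27.23 / 111096.9 × 3600 = -0.882″.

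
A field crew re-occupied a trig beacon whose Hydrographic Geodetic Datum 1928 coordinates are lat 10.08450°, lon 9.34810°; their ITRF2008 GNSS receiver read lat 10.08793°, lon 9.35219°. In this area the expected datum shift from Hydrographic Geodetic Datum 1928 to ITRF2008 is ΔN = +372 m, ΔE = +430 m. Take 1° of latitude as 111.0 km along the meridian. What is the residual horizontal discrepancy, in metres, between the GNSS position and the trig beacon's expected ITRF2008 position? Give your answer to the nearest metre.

Observed coordinate differences: Δφ = +0.00343°, Δλ = +0.00409°.
Converting to metres (1° lat = 111000 m, cos φ = 0.984551): observed ΔN = 380.7 m, observed ΔE = 447.0 m.
Subtracting the expected shift leaves a residual of 380.7 − (372) = 8.7 m north and 447.0 − (430) = 17.0 m east.
Residual distance = √(8.7² + 17.0²) = 19.1 m.

19 m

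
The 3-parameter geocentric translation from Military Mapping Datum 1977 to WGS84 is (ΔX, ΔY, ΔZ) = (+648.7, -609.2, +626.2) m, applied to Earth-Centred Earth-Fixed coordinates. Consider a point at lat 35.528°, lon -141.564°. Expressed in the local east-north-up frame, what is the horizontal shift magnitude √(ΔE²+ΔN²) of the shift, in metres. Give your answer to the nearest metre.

At φ = 35.528°, λ = -141.564°: sin φ = 0.581101, cos φ = 0.813832, sin λ = -0.621640, cos λ = -0.783303.
ΔE = −sin λ·ΔX + cos λ·ΔY = −(-0.621640)·(648.7) + (-0.783303)·(-609.2) = 880.45 m.
ΔN = −sin φ cos λ·ΔX − sin φ sin λ·ΔY + cos φ·ΔZ = −(0.581101)(-0.783303)(648.7) − (0.581101)(-0.621640)(-609.2) + (0.813832)(626.2) = 584.83 m.
Horizontal magnitude = √(ΔE² + ΔN²) = √(880.45² + 584.83²) = 1056.98 m.

1057 m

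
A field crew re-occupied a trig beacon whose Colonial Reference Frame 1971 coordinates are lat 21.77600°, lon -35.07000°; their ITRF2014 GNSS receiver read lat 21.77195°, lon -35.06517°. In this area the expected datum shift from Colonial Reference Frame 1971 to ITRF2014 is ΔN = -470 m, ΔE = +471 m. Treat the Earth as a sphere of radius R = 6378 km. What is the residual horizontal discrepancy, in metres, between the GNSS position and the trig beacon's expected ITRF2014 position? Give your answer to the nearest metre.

34 m

Observed coordinate differences: Δφ = -0.00405°, Δλ = +0.00483°.
Converting to metres (1° lat = 111317 m, cos φ = 0.928641): observed ΔN = -450.8 m, observed ΔE = 499.3 m.
Subtracting the expected shift leaves a residual of -450.8 − (-470) = 19.2 m north and 499.3 − (471) = 28.3 m east.
Residual distance = √(19.2² + 28.3²) = 34.2 m.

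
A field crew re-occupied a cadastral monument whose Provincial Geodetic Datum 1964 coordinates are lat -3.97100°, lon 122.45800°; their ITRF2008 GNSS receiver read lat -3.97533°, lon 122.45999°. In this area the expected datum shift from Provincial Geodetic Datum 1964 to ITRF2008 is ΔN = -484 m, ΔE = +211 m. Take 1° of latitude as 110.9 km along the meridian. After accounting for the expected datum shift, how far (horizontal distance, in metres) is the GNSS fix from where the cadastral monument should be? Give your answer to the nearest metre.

10 m

Observed coordinate differences: Δφ = -0.00433°, Δλ = +0.00199°.
Converting to metres (1° lat = 110900 m, cos φ = 0.997599): observed ΔN = -480.2 m, observed ΔE = 220.2 m.
Subtracting the expected shift leaves a residual of -480.2 − (-484) = 3.8 m north and 220.2 − (211) = 9.2 m east.
Residual distance = √(3.8² + 9.2²) = 9.9 m.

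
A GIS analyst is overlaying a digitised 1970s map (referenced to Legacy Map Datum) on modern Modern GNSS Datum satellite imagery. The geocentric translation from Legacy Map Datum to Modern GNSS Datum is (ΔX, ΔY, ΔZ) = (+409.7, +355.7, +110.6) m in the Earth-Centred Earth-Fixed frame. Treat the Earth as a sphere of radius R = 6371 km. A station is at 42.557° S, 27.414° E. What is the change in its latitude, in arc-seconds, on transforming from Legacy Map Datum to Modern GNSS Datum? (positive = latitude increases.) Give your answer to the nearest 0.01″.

sin φ = -0.676323, cos φ = 0.736605, sin λ = 0.460417, cos λ = 0.887703.
North component: ΔN = −sin φ cos λ·ΔX − sin φ sin λ·ΔY + cos φ·ΔZ = −(-0.676323)(0.887703)(409.7) − (-0.676323)(0.460417)(355.7) + (0.736605)(110.6) = 438.20 m.
1° of latitude spans πR/180 = 111195 m, so Δφ = 438.20 / 111195 × 3600 = 14.187″.

Δφ = 14.19″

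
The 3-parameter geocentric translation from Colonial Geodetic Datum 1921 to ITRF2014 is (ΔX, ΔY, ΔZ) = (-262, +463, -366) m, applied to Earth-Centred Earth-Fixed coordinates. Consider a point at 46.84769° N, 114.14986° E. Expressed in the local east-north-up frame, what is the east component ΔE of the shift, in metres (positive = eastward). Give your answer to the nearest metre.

At φ = 46.84769°, λ = 114.14986°: sin φ = 0.729538, cos φ = 0.683940, sin λ = 0.912478, cos λ = -0.409125.
ΔE = −sin λ·ΔX + cos λ·ΔY = −(0.912478)·(-262) + (-0.409125)·(463) = 49.64 m.

ΔE = 50 m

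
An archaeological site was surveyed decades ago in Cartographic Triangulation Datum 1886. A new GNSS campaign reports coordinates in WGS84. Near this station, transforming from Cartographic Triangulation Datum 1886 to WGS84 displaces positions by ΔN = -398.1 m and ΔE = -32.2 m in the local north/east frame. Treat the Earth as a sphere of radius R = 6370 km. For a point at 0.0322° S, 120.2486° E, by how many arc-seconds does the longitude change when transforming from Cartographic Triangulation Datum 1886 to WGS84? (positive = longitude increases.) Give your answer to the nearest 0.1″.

At latitude -0.0322°, cos φ = 1.000000.
One radian of longitude at latitude φ spans R cos φ, so Δλ = ΔE / (R cos φ) = -32.2 / (6370000 × 1.000000) = -5.0549e-06 rad = -1.043″.

Δλ = -1.0″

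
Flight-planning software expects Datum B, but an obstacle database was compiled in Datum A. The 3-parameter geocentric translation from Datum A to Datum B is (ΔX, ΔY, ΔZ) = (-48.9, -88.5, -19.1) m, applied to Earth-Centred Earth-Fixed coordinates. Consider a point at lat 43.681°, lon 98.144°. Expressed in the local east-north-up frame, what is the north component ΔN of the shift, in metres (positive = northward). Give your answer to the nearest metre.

At φ = 43.681°, λ = 98.144°: sin φ = 0.690643, cos φ = 0.723196, sin λ = 0.989915, cos λ = -0.141661.
ΔN = −sin φ cos λ·ΔX − sin φ sin λ·ΔY + cos φ·ΔZ = −(0.690643)(-0.141661)(-48.9) − (0.690643)(0.989915)(-88.5) + (0.723196)(-19.1) = 41.91 m.

ΔN = 42 m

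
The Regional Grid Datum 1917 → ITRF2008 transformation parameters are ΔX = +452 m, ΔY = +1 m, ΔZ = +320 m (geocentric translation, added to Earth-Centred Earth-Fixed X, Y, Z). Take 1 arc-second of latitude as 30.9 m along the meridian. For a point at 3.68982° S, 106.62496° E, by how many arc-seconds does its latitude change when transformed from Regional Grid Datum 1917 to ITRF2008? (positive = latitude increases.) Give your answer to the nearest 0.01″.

Δφ = 10.07″

sin φ = -0.064355, cos φ = 0.997927, sin λ = 0.958198, cos λ = -0.286106.
North component: ΔN = −sin φ cos λ·ΔX − sin φ sin λ·ΔY + cos φ·ΔZ = −(-0.064355)(-0.286106)(452) − (-0.064355)(0.958198)(1) + (0.997927)(320) = 311.08 m.
1° of latitude spans 3600 × 30.90 = 111240 m, so Δφ = 311.08 / 111240 × 3600 = 10.067″.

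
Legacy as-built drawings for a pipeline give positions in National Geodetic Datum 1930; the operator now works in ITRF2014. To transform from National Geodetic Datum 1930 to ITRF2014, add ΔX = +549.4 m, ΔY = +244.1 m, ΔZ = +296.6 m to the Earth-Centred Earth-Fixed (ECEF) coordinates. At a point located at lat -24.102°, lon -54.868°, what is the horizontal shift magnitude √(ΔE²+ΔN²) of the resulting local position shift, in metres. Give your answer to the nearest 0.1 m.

670.2 m

The local east axis at (φ, λ) is (−sin λ, cos λ, 0), so ΔE = −sin(-54.868°)·549.4 + cos(-54.868°)·244.1 = 589.79 m.
The local north axis is (−sin φ cos λ, −sin φ sin λ, cos φ), giving ΔN = 129.107 − 81.522 + 270.742 = 318.33 m.
Horizontal magnitude = √(ΔE² + ΔN²) = √(589.79² + 318.33²) = 670.21 m.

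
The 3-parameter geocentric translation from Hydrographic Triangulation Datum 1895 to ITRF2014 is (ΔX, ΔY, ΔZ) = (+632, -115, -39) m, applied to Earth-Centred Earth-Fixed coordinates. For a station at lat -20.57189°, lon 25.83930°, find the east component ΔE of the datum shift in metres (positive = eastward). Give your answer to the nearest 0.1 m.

At φ = -20.57189°, λ = 25.83930°: sin φ = -0.351382, cos φ = 0.936232, sin λ = 0.435849, cos λ = 0.900020.
ΔE = −sin λ·ΔX + cos λ·ΔY = −(0.435849)·(632) + (0.900020)·(-115) = -378.96 m.

ΔE = -379.0 m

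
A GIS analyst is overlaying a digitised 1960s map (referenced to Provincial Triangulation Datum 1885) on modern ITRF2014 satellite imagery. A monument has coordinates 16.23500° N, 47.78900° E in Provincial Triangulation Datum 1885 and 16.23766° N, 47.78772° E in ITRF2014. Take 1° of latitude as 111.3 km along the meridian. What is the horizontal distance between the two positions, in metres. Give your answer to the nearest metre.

Δφ = 16.23766° − 16.23500° = +0.00266°; Δλ = 47.78772° − 47.78900° = -0.00128°.
ΔN = Δφ × 111300 = 296.1 m; ΔE = Δλ × 111300 × cos(16.23500°) = -0.00128 × 111300 × 0.960123 = -136.8 m.
Distance = √(ΔE² + ΔN²) = √((-136.8)² + 296.1²) = 326.1 m.

326 m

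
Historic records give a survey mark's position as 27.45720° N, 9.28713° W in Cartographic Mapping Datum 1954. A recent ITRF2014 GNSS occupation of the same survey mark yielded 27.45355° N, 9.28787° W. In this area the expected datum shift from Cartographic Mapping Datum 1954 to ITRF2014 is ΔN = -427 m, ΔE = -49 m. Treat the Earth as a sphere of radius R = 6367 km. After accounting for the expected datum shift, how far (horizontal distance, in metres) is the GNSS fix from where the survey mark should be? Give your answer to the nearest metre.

Observed coordinate differences: Δφ = -0.00365°, Δλ = -0.00074°.
Converting to metres (1° lat = 111125 m, cos φ = 0.887356): observed ΔN = -405.6 m, observed ΔE = -73.0 m.
Subtracting the expected shift leaves a residual of -405.6 − (-427) = 21.4 m north and -73.0 − (-49) = -24.0 m east.
Residual distance = √(21.4² + (-24.0)²) = 32.1 m.

32 m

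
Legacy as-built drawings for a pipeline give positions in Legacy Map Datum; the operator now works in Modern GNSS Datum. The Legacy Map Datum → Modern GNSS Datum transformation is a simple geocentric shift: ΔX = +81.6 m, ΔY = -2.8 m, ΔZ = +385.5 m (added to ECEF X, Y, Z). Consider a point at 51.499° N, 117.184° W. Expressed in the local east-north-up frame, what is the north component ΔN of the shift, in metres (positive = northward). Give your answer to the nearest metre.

At φ = 51.499°, λ = -117.184°: sin φ = 0.782597, cos φ = 0.622528, sin λ = -0.889544, cos λ = -0.456850.
ΔN = −sin φ cos λ·ΔX − sin φ sin λ·ΔY + cos φ·ΔZ = −(0.782597)(-0.456850)(81.6) − (0.782597)(-0.889544)(-2.8) + (0.622528)(385.5) = 267.21 m.

ΔN = 267 m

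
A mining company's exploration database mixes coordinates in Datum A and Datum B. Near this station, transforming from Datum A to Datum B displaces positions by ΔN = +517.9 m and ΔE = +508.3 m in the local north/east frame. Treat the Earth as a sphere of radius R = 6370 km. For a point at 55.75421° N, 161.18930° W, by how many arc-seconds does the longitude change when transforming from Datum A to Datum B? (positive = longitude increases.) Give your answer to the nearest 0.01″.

Δλ = 29.25″

At latitude 55.75421°, cos φ = 0.562744.
One radian of longitude at latitude φ spans R cos φ, so Δλ = ΔE / (R cos φ) = 508.3 / (6370000 × 0.562744) = 1.4180e-04 rad = 29.248″.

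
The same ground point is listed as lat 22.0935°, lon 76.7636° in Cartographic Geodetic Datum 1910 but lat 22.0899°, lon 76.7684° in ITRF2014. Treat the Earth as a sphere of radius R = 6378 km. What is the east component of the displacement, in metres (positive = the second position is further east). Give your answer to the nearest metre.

Δφ = 22.0899° − 22.0935° = -0.0036°; Δλ = 76.7684° − 76.7636° = +0.0048°.
1° along a meridian = πR/180 = 111317 m.
ΔN = Δφ × 111317 = -400.7 m; ΔE = Δλ × 111317 × cos(22.0935°) = +0.0048 × 111317 × 0.926571 = 495.1 m.

ΔE = 495 m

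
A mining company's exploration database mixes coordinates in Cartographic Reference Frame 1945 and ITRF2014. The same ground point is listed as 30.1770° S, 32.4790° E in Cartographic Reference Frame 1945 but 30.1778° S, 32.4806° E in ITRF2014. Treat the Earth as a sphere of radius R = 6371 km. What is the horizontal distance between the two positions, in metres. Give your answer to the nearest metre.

178 m

Δφ = -30.1778° − -30.1770° = -0.0008°; Δλ = 32.4806° − 32.4790° = +0.0016°.
1° along a meridian = πR/180 = 111195 m.
ΔN = Δφ × 111195 = -89.0 m; ΔE = Δλ × 111195 × cos(-30.1770°) = +0.0016 × 111195 × 0.864477 = 153.8 m.
Distance = √(ΔE² + ΔN²) = √(153.8² + (-89.0)²) = 177.7 m.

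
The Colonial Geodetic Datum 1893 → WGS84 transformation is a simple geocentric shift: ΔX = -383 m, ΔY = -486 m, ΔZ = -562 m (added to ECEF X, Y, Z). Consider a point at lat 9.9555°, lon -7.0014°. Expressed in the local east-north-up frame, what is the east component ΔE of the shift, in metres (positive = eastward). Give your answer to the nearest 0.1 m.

At φ = 9.9555°, λ = -7.0014°: sin φ = 0.172883, cos φ = 0.984942, sin λ = -0.121894, cos λ = 0.992543.
ΔE = −sin λ·ΔX + cos λ·ΔY = −(-0.121894)·(-383) + (0.992543)·(-486) = -529.06 m.

ΔE = -529.1 m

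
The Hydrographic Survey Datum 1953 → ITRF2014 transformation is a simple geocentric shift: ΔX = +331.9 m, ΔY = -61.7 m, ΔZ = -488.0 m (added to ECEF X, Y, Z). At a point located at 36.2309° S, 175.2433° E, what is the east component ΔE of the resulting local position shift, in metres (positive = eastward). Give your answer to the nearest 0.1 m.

The local east axis at (φ, λ) is (−sin λ, cos λ, 0), so ΔE = −sin(175.2433°)·331.9 + cos(175.2433°)·(-61.7) = 33.96 m.

ΔE = 34.0 m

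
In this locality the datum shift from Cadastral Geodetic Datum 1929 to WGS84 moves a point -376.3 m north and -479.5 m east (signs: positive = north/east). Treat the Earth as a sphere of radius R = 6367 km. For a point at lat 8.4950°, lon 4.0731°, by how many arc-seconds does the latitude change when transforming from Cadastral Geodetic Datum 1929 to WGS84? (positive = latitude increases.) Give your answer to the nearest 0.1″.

On a sphere of radius R, 1 rad of latitude = R, so Δφ = ΔN / R = -376.3 / 6367000 = -5.9102e-05 rad = -12.191″.

Δφ = -12.2″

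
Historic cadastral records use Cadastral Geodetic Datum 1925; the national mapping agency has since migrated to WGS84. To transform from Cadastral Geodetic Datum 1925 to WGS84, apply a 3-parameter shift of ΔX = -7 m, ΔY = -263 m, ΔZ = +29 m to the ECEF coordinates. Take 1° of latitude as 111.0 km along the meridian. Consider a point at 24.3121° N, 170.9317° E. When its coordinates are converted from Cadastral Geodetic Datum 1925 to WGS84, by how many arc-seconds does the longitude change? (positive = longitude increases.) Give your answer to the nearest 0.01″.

Δλ = 9.28″

sin φ = 0.411707, cos φ = 0.911316, sin λ = 0.157612, cos λ = -0.987501.
East component: ΔE = −sin λ·ΔX + cos λ·ΔY = −(0.157612)(-7) + (-0.987501)(-263) = 260.82 m.
1° of latitude spans 111000 m; at latitude φ, 1° of longitude spans that × cos φ = 101156.1 m, so Δλ = 260.82 / 101156.1 × 3600 = 9.282″.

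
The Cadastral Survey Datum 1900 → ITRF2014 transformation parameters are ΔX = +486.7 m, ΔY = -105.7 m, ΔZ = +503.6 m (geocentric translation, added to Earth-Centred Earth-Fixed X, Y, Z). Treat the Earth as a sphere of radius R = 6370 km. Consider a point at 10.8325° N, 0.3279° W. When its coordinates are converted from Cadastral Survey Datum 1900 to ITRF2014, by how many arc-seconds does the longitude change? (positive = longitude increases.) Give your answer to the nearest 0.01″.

Δλ = -3.39″

sin φ = 0.187938, cos φ = 0.982181, sin λ = -0.005723, cos λ = 0.999984.
East component: ΔE = −sin λ·ΔX + cos λ·ΔY = −(-0.005723)(486.7) + (0.999984)(-105.7) = -102.91 m.
1° of latitude spans πR/180 = 111177 m; at latitude φ, 1° of longitude spans that × cos φ = 109196.4 m, so Δλ = -102.91 / 109196.4 × 3600 = -3.393″.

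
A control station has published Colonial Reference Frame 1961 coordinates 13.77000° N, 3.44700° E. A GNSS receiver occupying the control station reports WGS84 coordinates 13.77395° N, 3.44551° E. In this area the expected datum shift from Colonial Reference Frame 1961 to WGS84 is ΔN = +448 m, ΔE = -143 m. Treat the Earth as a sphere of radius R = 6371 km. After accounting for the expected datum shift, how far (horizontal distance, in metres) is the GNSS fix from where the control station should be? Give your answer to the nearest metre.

Observed coordinate differences: Δφ = +0.00395°, Δλ = -0.00149°.
Converting to metres (1° lat = 111195 m, cos φ = 0.971259): observed ΔN = 439.2 m, observed ΔE = -160.9 m.
Subtracting the expected shift leaves a residual of 439.2 − (448) = -8.8 m north and -160.9 − (-143) = -17.9 m east.
Residual distance = √((-8.8)² + (-17.9)²) = 20.0 m.

20 m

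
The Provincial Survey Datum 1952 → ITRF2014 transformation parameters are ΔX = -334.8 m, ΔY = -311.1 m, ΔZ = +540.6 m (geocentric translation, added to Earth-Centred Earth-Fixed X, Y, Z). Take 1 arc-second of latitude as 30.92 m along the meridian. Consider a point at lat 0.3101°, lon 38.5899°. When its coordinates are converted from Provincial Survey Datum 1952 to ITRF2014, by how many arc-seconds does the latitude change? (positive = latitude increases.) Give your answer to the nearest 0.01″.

sin φ = 0.005412, cos φ = 0.999985, sin λ = 0.623742, cos λ = 0.781630.
North component: ΔN = −sin φ cos λ·ΔX − sin φ sin λ·ΔY + cos φ·ΔZ = −(0.005412)(0.781630)(-334.8) − (0.005412)(0.623742)(-311.1) + (0.999985)(540.6) = 543.06 m.
1° of latitude spans 3600 × 30.92 = 111312 m, so Δφ = 543.06 / 111312 × 3600 = 17.563″.

Δφ = 17.56″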